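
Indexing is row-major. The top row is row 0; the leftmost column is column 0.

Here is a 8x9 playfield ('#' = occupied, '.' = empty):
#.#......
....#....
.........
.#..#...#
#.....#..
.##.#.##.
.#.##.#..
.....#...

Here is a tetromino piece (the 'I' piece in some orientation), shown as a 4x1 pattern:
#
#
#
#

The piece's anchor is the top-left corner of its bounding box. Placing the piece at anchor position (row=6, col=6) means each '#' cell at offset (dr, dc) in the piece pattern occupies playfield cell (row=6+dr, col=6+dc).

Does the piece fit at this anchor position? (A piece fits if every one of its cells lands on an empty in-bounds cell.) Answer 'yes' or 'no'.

Answer: no

Derivation:
Check each piece cell at anchor (6, 6):
  offset (0,0) -> (6,6): occupied ('#') -> FAIL
  offset (1,0) -> (7,6): empty -> OK
  offset (2,0) -> (8,6): out of bounds -> FAIL
  offset (3,0) -> (9,6): out of bounds -> FAIL
All cells valid: no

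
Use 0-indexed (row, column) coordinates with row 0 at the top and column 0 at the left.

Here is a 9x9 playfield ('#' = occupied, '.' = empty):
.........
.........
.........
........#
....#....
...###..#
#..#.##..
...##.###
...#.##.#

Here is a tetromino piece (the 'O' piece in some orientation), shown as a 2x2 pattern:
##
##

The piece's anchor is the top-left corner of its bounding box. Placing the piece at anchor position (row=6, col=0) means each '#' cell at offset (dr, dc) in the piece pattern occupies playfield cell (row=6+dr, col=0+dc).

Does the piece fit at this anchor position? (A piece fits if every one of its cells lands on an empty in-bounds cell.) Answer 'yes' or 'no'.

Answer: no

Derivation:
Check each piece cell at anchor (6, 0):
  offset (0,0) -> (6,0): occupied ('#') -> FAIL
  offset (0,1) -> (6,1): empty -> OK
  offset (1,0) -> (7,0): empty -> OK
  offset (1,1) -> (7,1): empty -> OK
All cells valid: no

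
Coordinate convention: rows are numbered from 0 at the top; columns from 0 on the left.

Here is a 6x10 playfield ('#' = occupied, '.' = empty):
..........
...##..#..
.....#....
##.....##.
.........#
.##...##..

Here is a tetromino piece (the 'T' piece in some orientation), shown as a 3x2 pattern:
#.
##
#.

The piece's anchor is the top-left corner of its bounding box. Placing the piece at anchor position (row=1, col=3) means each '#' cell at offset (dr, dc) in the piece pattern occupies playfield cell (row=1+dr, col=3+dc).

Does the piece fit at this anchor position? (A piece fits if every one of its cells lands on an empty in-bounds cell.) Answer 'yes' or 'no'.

Answer: no

Derivation:
Check each piece cell at anchor (1, 3):
  offset (0,0) -> (1,3): occupied ('#') -> FAIL
  offset (1,0) -> (2,3): empty -> OK
  offset (1,1) -> (2,4): empty -> OK
  offset (2,0) -> (3,3): empty -> OK
All cells valid: no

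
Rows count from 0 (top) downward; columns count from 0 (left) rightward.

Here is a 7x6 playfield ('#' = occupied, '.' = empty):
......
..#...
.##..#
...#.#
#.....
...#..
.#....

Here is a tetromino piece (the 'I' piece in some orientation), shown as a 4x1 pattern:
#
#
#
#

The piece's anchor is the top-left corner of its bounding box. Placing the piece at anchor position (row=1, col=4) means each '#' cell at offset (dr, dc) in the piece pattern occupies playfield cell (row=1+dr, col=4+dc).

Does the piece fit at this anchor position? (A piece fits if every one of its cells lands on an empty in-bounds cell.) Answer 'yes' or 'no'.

Answer: yes

Derivation:
Check each piece cell at anchor (1, 4):
  offset (0,0) -> (1,4): empty -> OK
  offset (1,0) -> (2,4): empty -> OK
  offset (2,0) -> (3,4): empty -> OK
  offset (3,0) -> (4,4): empty -> OK
All cells valid: yes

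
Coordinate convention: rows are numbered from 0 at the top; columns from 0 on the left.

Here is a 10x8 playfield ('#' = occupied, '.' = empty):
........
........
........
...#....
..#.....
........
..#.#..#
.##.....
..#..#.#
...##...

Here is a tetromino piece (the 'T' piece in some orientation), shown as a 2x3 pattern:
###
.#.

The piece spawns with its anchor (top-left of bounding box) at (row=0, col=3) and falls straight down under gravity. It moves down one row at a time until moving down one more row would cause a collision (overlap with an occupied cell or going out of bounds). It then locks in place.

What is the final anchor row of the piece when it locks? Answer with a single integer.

Spawn at (row=0, col=3). Try each row:
  row 0: fits
  row 1: fits
  row 2: fits
  row 3: blocked -> lock at row 2

Answer: 2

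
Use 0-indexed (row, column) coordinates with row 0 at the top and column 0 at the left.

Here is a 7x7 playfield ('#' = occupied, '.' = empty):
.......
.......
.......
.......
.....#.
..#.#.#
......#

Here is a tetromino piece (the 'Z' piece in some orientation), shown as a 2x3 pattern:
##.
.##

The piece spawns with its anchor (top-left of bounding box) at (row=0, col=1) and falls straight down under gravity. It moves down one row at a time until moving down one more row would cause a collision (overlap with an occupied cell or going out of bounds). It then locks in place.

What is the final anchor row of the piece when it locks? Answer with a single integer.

Spawn at (row=0, col=1). Try each row:
  row 0: fits
  row 1: fits
  row 2: fits
  row 3: fits
  row 4: blocked -> lock at row 3

Answer: 3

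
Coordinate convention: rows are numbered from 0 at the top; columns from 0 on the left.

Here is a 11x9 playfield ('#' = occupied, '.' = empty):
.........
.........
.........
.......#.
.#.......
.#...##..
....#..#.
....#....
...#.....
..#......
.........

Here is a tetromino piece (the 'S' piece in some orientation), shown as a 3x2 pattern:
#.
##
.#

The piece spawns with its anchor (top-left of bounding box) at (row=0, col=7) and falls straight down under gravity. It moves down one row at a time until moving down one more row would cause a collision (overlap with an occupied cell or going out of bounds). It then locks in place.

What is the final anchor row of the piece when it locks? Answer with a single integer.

Spawn at (row=0, col=7). Try each row:
  row 0: fits
  row 1: fits
  row 2: blocked -> lock at row 1

Answer: 1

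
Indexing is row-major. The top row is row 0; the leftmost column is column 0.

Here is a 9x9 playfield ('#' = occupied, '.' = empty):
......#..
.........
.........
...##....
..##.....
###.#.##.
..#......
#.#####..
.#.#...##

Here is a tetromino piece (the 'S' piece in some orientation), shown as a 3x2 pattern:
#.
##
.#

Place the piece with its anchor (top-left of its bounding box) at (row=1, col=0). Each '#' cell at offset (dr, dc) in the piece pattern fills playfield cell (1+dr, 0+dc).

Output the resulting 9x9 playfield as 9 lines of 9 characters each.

Fill (1+0,0+0) = (1,0)
Fill (1+1,0+0) = (2,0)
Fill (1+1,0+1) = (2,1)
Fill (1+2,0+1) = (3,1)

Answer: ......#..
#........
##.......
.#.##....
..##.....
###.#.##.
..#......
#.#####..
.#.#...##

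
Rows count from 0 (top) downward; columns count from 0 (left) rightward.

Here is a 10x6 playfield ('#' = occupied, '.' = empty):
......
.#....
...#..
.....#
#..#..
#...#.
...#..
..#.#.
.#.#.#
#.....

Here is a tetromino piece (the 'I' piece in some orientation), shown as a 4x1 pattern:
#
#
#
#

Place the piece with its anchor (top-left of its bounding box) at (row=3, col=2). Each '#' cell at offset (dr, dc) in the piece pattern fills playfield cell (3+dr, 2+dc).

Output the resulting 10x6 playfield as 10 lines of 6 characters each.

Answer: ......
.#....
...#..
..#..#
#.##..
#.#.#.
..##..
..#.#.
.#.#.#
#.....

Derivation:
Fill (3+0,2+0) = (3,2)
Fill (3+1,2+0) = (4,2)
Fill (3+2,2+0) = (5,2)
Fill (3+3,2+0) = (6,2)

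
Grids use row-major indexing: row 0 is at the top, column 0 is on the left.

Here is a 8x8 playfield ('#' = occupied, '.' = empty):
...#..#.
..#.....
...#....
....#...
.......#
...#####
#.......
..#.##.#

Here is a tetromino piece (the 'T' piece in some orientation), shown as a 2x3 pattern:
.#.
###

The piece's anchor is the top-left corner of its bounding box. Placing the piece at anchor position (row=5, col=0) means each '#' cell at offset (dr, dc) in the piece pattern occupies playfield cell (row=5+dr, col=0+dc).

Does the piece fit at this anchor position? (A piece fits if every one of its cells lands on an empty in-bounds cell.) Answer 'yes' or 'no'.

Answer: no

Derivation:
Check each piece cell at anchor (5, 0):
  offset (0,1) -> (5,1): empty -> OK
  offset (1,0) -> (6,0): occupied ('#') -> FAIL
  offset (1,1) -> (6,1): empty -> OK
  offset (1,2) -> (6,2): empty -> OK
All cells valid: no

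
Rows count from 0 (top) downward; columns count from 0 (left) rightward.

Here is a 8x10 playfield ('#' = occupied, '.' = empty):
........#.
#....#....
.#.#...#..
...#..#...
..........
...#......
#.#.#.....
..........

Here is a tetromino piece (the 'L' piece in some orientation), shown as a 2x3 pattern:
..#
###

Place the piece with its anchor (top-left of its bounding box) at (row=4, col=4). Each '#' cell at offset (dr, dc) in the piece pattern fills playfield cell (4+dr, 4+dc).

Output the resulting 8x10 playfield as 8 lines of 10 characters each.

Answer: ........#.
#....#....
.#.#...#..
...#..#...
......#...
...####...
#.#.#.....
..........

Derivation:
Fill (4+0,4+2) = (4,6)
Fill (4+1,4+0) = (5,4)
Fill (4+1,4+1) = (5,5)
Fill (4+1,4+2) = (5,6)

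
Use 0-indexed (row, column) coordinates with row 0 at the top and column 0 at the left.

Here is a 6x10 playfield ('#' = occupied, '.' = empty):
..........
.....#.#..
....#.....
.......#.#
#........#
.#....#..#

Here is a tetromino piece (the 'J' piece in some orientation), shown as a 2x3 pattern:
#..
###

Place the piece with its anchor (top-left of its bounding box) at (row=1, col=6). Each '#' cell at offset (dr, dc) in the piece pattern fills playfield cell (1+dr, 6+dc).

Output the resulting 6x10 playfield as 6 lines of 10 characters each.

Fill (1+0,6+0) = (1,6)
Fill (1+1,6+0) = (2,6)
Fill (1+1,6+1) = (2,7)
Fill (1+1,6+2) = (2,8)

Answer: ..........
.....###..
....#.###.
.......#.#
#........#
.#....#..#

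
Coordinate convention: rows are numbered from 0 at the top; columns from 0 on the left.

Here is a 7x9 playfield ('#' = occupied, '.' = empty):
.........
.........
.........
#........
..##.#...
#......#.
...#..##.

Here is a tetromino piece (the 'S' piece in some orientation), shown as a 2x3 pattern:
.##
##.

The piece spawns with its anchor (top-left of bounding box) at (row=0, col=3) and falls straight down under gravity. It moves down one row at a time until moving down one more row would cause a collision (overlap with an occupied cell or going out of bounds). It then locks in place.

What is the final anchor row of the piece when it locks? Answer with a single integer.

Answer: 2

Derivation:
Spawn at (row=0, col=3). Try each row:
  row 0: fits
  row 1: fits
  row 2: fits
  row 3: blocked -> lock at row 2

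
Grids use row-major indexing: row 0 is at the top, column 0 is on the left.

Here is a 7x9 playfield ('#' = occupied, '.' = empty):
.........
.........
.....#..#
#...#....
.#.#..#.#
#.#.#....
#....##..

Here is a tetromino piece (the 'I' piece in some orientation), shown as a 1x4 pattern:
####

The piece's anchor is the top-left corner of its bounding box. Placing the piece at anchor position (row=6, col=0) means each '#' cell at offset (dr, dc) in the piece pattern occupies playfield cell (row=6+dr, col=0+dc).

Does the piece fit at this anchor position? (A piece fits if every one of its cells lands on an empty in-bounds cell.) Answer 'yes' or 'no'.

Check each piece cell at anchor (6, 0):
  offset (0,0) -> (6,0): occupied ('#') -> FAIL
  offset (0,1) -> (6,1): empty -> OK
  offset (0,2) -> (6,2): empty -> OK
  offset (0,3) -> (6,3): empty -> OK
All cells valid: no

Answer: no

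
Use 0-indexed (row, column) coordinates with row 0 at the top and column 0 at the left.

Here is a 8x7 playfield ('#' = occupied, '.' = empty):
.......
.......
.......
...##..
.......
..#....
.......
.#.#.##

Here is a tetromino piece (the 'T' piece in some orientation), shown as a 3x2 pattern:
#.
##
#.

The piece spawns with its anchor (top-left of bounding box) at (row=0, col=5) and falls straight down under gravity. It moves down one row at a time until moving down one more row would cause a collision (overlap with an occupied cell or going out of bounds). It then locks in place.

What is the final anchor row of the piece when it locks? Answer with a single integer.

Answer: 4

Derivation:
Spawn at (row=0, col=5). Try each row:
  row 0: fits
  row 1: fits
  row 2: fits
  row 3: fits
  row 4: fits
  row 5: blocked -> lock at row 4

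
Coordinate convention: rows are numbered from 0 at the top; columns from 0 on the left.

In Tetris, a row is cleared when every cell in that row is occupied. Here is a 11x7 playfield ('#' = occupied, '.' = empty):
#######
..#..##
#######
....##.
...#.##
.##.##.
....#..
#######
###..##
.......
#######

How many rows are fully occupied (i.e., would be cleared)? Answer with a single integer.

Check each row:
  row 0: 0 empty cells -> FULL (clear)
  row 1: 4 empty cells -> not full
  row 2: 0 empty cells -> FULL (clear)
  row 3: 5 empty cells -> not full
  row 4: 4 empty cells -> not full
  row 5: 3 empty cells -> not full
  row 6: 6 empty cells -> not full
  row 7: 0 empty cells -> FULL (clear)
  row 8: 2 empty cells -> not full
  row 9: 7 empty cells -> not full
  row 10: 0 empty cells -> FULL (clear)
Total rows cleared: 4

Answer: 4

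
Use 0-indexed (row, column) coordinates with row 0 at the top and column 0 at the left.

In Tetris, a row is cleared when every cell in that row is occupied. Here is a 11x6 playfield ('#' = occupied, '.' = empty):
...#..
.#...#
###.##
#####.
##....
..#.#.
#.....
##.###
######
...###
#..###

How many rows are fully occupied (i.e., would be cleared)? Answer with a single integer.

Check each row:
  row 0: 5 empty cells -> not full
  row 1: 4 empty cells -> not full
  row 2: 1 empty cell -> not full
  row 3: 1 empty cell -> not full
  row 4: 4 empty cells -> not full
  row 5: 4 empty cells -> not full
  row 6: 5 empty cells -> not full
  row 7: 1 empty cell -> not full
  row 8: 0 empty cells -> FULL (clear)
  row 9: 3 empty cells -> not full
  row 10: 2 empty cells -> not full
Total rows cleared: 1

Answer: 1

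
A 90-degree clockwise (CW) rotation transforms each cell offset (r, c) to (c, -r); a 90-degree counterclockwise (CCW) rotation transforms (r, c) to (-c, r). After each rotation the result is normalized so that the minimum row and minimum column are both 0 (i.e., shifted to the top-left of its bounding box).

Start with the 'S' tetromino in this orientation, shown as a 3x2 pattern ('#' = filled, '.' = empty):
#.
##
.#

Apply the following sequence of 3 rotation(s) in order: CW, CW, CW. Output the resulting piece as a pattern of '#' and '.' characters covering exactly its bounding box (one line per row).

Answer: .##
##.

Derivation:
Start:
#.
##
.#
After rotation 1 (CW):
.##
##.
After rotation 2 (CW):
#.
##
.#
After rotation 3 (CW):
.##
##.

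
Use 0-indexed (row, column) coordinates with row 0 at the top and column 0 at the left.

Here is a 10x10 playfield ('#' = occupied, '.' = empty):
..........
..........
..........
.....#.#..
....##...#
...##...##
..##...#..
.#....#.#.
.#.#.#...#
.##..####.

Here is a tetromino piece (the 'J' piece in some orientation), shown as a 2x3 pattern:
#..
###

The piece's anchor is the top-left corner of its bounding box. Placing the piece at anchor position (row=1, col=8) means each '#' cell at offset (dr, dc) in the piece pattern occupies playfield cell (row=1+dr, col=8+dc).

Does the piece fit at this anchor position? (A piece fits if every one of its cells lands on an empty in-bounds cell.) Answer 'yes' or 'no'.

Check each piece cell at anchor (1, 8):
  offset (0,0) -> (1,8): empty -> OK
  offset (1,0) -> (2,8): empty -> OK
  offset (1,1) -> (2,9): empty -> OK
  offset (1,2) -> (2,10): out of bounds -> FAIL
All cells valid: no

Answer: no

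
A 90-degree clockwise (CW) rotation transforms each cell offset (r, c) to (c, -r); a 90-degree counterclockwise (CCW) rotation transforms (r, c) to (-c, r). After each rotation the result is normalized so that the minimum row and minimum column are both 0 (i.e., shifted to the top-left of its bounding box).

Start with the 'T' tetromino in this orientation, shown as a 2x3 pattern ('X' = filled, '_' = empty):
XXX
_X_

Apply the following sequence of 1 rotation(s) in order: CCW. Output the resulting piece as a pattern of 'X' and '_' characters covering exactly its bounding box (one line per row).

Answer: X_
XX
X_

Derivation:
Start:
XXX
_X_
After rotation 1 (CCW):
X_
XX
X_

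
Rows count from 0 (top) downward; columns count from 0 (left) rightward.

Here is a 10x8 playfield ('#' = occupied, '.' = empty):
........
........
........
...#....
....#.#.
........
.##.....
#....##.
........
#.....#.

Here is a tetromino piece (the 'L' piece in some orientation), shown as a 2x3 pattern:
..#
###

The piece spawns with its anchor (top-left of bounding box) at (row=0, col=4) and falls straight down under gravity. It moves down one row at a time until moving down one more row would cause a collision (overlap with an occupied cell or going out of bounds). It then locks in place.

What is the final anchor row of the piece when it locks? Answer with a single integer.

Answer: 2

Derivation:
Spawn at (row=0, col=4). Try each row:
  row 0: fits
  row 1: fits
  row 2: fits
  row 3: blocked -> lock at row 2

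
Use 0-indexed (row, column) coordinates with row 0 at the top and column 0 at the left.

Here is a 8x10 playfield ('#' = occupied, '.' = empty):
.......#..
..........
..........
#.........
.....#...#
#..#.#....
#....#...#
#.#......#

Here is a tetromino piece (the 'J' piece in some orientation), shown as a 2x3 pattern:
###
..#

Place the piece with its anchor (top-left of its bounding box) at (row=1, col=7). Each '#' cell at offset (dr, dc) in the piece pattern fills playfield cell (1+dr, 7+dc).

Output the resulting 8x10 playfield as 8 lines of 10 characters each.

Fill (1+0,7+0) = (1,7)
Fill (1+0,7+1) = (1,8)
Fill (1+0,7+2) = (1,9)
Fill (1+1,7+2) = (2,9)

Answer: .......#..
.......###
.........#
#.........
.....#...#
#..#.#....
#....#...#
#.#......#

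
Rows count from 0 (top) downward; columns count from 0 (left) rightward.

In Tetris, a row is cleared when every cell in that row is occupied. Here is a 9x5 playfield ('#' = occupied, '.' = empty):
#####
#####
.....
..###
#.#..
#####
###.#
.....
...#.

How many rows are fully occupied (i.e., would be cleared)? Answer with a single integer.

Answer: 3

Derivation:
Check each row:
  row 0: 0 empty cells -> FULL (clear)
  row 1: 0 empty cells -> FULL (clear)
  row 2: 5 empty cells -> not full
  row 3: 2 empty cells -> not full
  row 4: 3 empty cells -> not full
  row 5: 0 empty cells -> FULL (clear)
  row 6: 1 empty cell -> not full
  row 7: 5 empty cells -> not full
  row 8: 4 empty cells -> not full
Total rows cleared: 3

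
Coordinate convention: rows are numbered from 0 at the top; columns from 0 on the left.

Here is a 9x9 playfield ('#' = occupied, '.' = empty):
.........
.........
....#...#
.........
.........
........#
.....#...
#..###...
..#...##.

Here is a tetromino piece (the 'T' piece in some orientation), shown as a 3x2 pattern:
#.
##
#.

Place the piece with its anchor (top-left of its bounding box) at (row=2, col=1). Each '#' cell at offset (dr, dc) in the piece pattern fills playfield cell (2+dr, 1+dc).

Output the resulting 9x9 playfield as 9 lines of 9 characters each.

Fill (2+0,1+0) = (2,1)
Fill (2+1,1+0) = (3,1)
Fill (2+1,1+1) = (3,2)
Fill (2+2,1+0) = (4,1)

Answer: .........
.........
.#..#...#
.##......
.#.......
........#
.....#...
#..###...
..#...##.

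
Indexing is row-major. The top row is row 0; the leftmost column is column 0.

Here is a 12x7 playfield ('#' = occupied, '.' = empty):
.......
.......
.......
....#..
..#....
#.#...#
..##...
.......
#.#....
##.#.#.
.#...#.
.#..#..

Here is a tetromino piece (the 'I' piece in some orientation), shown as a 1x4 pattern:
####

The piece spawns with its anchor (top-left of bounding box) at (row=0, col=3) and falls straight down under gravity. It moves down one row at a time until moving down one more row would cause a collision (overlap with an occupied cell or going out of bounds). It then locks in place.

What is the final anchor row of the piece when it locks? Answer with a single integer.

Spawn at (row=0, col=3). Try each row:
  row 0: fits
  row 1: fits
  row 2: fits
  row 3: blocked -> lock at row 2

Answer: 2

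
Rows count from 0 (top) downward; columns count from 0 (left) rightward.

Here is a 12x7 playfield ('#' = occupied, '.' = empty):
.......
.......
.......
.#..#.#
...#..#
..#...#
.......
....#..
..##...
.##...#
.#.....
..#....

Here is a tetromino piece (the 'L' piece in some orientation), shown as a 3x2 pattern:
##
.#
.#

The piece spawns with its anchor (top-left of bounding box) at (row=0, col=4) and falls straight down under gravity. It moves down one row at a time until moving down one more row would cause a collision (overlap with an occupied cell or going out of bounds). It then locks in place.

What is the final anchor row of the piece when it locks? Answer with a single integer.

Spawn at (row=0, col=4). Try each row:
  row 0: fits
  row 1: fits
  row 2: fits
  row 3: blocked -> lock at row 2

Answer: 2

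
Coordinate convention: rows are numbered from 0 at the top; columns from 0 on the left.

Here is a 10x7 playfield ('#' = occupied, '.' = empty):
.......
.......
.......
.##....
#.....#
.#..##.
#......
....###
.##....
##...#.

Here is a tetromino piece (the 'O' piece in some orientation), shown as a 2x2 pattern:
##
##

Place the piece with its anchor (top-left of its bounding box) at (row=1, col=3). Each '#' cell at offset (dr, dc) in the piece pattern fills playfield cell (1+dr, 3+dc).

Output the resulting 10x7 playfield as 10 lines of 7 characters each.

Fill (1+0,3+0) = (1,3)
Fill (1+0,3+1) = (1,4)
Fill (1+1,3+0) = (2,3)
Fill (1+1,3+1) = (2,4)

Answer: .......
...##..
...##..
.##....
#.....#
.#..##.
#......
....###
.##....
##...#.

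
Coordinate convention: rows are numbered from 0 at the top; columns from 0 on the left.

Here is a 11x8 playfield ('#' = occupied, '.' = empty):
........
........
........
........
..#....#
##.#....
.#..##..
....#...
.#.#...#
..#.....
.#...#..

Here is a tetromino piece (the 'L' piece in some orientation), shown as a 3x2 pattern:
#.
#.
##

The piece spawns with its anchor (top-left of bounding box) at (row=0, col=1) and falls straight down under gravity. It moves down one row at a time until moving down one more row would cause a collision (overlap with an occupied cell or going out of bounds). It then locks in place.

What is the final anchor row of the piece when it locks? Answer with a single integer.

Answer: 1

Derivation:
Spawn at (row=0, col=1). Try each row:
  row 0: fits
  row 1: fits
  row 2: blocked -> lock at row 1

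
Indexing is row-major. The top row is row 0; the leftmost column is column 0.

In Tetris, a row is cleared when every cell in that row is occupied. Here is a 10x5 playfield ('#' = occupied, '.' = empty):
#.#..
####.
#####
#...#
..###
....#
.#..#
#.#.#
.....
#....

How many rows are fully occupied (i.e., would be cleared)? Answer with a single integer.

Answer: 1

Derivation:
Check each row:
  row 0: 3 empty cells -> not full
  row 1: 1 empty cell -> not full
  row 2: 0 empty cells -> FULL (clear)
  row 3: 3 empty cells -> not full
  row 4: 2 empty cells -> not full
  row 5: 4 empty cells -> not full
  row 6: 3 empty cells -> not full
  row 7: 2 empty cells -> not full
  row 8: 5 empty cells -> not full
  row 9: 4 empty cells -> not full
Total rows cleared: 1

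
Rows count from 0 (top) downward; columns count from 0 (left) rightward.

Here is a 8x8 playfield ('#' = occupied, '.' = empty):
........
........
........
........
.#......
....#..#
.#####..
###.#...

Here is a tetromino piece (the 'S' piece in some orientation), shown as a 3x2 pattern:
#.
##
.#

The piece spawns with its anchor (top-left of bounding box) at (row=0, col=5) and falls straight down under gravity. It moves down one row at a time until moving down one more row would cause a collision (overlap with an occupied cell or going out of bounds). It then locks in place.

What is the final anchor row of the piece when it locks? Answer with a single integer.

Spawn at (row=0, col=5). Try each row:
  row 0: fits
  row 1: fits
  row 2: fits
  row 3: fits
  row 4: fits
  row 5: blocked -> lock at row 4

Answer: 4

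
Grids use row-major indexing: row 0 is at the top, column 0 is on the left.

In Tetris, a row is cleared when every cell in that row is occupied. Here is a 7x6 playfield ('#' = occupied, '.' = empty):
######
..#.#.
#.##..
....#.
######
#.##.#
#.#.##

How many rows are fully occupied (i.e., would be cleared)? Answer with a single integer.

Answer: 2

Derivation:
Check each row:
  row 0: 0 empty cells -> FULL (clear)
  row 1: 4 empty cells -> not full
  row 2: 3 empty cells -> not full
  row 3: 5 empty cells -> not full
  row 4: 0 empty cells -> FULL (clear)
  row 5: 2 empty cells -> not full
  row 6: 2 empty cells -> not full
Total rows cleared: 2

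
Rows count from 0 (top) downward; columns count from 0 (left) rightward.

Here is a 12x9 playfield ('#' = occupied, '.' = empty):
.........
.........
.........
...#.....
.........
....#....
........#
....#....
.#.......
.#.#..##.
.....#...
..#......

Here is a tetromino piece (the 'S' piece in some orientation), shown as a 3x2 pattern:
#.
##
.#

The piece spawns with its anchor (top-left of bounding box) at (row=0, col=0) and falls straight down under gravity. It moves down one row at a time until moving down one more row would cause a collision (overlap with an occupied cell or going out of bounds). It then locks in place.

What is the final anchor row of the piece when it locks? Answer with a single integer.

Answer: 5

Derivation:
Spawn at (row=0, col=0). Try each row:
  row 0: fits
  row 1: fits
  row 2: fits
  row 3: fits
  row 4: fits
  row 5: fits
  row 6: blocked -> lock at row 5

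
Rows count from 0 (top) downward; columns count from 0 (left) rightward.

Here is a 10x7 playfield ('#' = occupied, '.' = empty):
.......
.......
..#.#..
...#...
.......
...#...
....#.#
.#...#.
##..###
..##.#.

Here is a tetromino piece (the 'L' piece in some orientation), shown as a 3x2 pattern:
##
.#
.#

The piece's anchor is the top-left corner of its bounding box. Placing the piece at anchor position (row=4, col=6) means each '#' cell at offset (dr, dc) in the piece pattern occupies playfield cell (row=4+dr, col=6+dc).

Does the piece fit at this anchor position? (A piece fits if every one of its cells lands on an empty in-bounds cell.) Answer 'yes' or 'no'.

Check each piece cell at anchor (4, 6):
  offset (0,0) -> (4,6): empty -> OK
  offset (0,1) -> (4,7): out of bounds -> FAIL
  offset (1,1) -> (5,7): out of bounds -> FAIL
  offset (2,1) -> (6,7): out of bounds -> FAIL
All cells valid: no

Answer: no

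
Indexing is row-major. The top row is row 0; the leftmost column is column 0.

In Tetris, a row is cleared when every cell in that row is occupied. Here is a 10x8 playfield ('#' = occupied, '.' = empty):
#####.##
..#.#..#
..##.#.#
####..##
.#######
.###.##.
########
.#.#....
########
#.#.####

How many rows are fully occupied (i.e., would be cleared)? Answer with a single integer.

Check each row:
  row 0: 1 empty cell -> not full
  row 1: 5 empty cells -> not full
  row 2: 4 empty cells -> not full
  row 3: 2 empty cells -> not full
  row 4: 1 empty cell -> not full
  row 5: 3 empty cells -> not full
  row 6: 0 empty cells -> FULL (clear)
  row 7: 6 empty cells -> not full
  row 8: 0 empty cells -> FULL (clear)
  row 9: 2 empty cells -> not full
Total rows cleared: 2

Answer: 2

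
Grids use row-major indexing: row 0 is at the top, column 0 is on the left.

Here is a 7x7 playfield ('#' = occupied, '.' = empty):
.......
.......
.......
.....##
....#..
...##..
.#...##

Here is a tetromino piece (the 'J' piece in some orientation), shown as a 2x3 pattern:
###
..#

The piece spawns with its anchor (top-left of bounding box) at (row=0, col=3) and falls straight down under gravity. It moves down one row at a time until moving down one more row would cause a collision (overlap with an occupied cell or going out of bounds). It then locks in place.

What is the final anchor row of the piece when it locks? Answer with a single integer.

Answer: 1

Derivation:
Spawn at (row=0, col=3). Try each row:
  row 0: fits
  row 1: fits
  row 2: blocked -> lock at row 1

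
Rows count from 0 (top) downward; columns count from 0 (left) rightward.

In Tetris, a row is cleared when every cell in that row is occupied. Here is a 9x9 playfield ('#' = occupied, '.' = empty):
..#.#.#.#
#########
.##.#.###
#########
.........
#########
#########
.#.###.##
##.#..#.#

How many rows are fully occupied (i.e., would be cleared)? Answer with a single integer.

Check each row:
  row 0: 5 empty cells -> not full
  row 1: 0 empty cells -> FULL (clear)
  row 2: 3 empty cells -> not full
  row 3: 0 empty cells -> FULL (clear)
  row 4: 9 empty cells -> not full
  row 5: 0 empty cells -> FULL (clear)
  row 6: 0 empty cells -> FULL (clear)
  row 7: 3 empty cells -> not full
  row 8: 4 empty cells -> not full
Total rows cleared: 4

Answer: 4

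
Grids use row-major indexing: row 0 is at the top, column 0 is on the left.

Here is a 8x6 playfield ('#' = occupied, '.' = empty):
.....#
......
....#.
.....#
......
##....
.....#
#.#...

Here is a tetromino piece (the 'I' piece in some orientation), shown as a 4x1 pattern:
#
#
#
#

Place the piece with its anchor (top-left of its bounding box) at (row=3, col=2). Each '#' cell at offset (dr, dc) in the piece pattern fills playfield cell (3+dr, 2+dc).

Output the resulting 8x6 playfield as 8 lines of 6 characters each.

Answer: .....#
......
....#.
..#..#
..#...
###...
..#..#
#.#...

Derivation:
Fill (3+0,2+0) = (3,2)
Fill (3+1,2+0) = (4,2)
Fill (3+2,2+0) = (5,2)
Fill (3+3,2+0) = (6,2)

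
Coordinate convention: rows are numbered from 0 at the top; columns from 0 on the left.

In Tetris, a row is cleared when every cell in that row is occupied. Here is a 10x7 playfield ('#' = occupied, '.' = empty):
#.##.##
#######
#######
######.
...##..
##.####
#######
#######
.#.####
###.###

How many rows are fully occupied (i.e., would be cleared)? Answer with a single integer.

Answer: 4

Derivation:
Check each row:
  row 0: 2 empty cells -> not full
  row 1: 0 empty cells -> FULL (clear)
  row 2: 0 empty cells -> FULL (clear)
  row 3: 1 empty cell -> not full
  row 4: 5 empty cells -> not full
  row 5: 1 empty cell -> not full
  row 6: 0 empty cells -> FULL (clear)
  row 7: 0 empty cells -> FULL (clear)
  row 8: 2 empty cells -> not full
  row 9: 1 empty cell -> not full
Total rows cleared: 4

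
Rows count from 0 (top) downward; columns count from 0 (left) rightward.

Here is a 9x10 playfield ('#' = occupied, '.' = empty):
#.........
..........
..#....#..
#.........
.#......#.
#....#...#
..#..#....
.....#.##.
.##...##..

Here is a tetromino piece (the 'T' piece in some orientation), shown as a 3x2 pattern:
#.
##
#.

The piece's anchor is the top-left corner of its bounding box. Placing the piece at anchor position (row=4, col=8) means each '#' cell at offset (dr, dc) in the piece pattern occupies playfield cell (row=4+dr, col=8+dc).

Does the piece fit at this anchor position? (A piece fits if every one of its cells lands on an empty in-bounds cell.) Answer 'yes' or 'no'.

Answer: no

Derivation:
Check each piece cell at anchor (4, 8):
  offset (0,0) -> (4,8): occupied ('#') -> FAIL
  offset (1,0) -> (5,8): empty -> OK
  offset (1,1) -> (5,9): occupied ('#') -> FAIL
  offset (2,0) -> (6,8): empty -> OK
All cells valid: no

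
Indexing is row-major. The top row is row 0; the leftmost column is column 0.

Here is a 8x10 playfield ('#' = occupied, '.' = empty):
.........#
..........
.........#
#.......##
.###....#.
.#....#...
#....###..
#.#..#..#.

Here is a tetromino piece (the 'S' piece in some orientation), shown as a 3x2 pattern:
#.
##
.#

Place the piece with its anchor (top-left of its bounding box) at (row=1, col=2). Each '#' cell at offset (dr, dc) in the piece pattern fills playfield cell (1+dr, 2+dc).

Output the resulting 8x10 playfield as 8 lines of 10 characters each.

Fill (1+0,2+0) = (1,2)
Fill (1+1,2+0) = (2,2)
Fill (1+1,2+1) = (2,3)
Fill (1+2,2+1) = (3,3)

Answer: .........#
..#.......
..##.....#
#..#....##
.###....#.
.#....#...
#....###..
#.#..#..#.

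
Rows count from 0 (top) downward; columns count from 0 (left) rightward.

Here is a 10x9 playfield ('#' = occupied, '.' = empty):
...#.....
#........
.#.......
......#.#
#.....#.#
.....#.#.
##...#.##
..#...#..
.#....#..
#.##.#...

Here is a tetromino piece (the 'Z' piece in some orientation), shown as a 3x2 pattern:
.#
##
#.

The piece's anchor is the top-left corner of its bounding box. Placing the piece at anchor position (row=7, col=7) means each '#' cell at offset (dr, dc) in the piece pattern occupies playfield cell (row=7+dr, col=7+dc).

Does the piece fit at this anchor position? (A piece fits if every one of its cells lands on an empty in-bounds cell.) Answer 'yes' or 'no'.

Check each piece cell at anchor (7, 7):
  offset (0,1) -> (7,8): empty -> OK
  offset (1,0) -> (8,7): empty -> OK
  offset (1,1) -> (8,8): empty -> OK
  offset (2,0) -> (9,7): empty -> OK
All cells valid: yes

Answer: yes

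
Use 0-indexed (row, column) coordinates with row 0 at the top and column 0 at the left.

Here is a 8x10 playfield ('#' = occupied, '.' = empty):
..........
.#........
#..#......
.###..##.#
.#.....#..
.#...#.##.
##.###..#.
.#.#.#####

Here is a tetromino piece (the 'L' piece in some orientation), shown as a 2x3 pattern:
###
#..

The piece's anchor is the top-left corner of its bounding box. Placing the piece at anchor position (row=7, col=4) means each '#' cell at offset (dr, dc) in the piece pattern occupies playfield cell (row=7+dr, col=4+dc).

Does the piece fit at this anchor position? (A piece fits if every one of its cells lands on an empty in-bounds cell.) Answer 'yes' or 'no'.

Check each piece cell at anchor (7, 4):
  offset (0,0) -> (7,4): empty -> OK
  offset (0,1) -> (7,5): occupied ('#') -> FAIL
  offset (0,2) -> (7,6): occupied ('#') -> FAIL
  offset (1,0) -> (8,4): out of bounds -> FAIL
All cells valid: no

Answer: no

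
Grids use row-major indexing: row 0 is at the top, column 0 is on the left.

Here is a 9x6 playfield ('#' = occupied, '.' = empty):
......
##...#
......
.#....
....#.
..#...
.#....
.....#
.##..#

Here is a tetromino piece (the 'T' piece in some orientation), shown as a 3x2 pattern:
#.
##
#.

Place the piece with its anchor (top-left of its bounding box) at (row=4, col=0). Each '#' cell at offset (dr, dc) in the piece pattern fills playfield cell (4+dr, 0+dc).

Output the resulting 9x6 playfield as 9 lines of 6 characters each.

Answer: ......
##...#
......
.#....
#...#.
###...
##....
.....#
.##..#

Derivation:
Fill (4+0,0+0) = (4,0)
Fill (4+1,0+0) = (5,0)
Fill (4+1,0+1) = (5,1)
Fill (4+2,0+0) = (6,0)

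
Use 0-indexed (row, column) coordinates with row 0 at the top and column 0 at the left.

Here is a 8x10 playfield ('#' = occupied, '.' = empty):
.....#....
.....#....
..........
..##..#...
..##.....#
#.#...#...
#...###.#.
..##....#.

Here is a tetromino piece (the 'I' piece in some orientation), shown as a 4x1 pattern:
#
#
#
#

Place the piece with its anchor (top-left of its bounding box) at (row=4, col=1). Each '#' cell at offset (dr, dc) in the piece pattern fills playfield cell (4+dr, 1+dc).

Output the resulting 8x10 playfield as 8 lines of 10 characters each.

Answer: .....#....
.....#....
..........
..##..#...
.###.....#
###...#...
##..###.#.
.###....#.

Derivation:
Fill (4+0,1+0) = (4,1)
Fill (4+1,1+0) = (5,1)
Fill (4+2,1+0) = (6,1)
Fill (4+3,1+0) = (7,1)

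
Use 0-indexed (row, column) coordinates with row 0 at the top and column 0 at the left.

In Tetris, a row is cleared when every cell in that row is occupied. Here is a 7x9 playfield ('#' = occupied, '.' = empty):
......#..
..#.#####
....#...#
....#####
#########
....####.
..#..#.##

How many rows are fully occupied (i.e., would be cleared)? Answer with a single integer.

Answer: 1

Derivation:
Check each row:
  row 0: 8 empty cells -> not full
  row 1: 3 empty cells -> not full
  row 2: 7 empty cells -> not full
  row 3: 4 empty cells -> not full
  row 4: 0 empty cells -> FULL (clear)
  row 5: 5 empty cells -> not full
  row 6: 5 empty cells -> not full
Total rows cleared: 1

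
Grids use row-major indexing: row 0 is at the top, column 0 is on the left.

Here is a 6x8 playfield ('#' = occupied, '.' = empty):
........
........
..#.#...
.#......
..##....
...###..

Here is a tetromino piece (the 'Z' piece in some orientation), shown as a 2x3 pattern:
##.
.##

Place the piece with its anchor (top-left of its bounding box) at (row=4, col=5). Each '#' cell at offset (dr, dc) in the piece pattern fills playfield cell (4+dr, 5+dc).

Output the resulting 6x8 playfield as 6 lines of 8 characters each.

Answer: ........
........
..#.#...
.#......
..##.##.
...#####

Derivation:
Fill (4+0,5+0) = (4,5)
Fill (4+0,5+1) = (4,6)
Fill (4+1,5+1) = (5,6)
Fill (4+1,5+2) = (5,7)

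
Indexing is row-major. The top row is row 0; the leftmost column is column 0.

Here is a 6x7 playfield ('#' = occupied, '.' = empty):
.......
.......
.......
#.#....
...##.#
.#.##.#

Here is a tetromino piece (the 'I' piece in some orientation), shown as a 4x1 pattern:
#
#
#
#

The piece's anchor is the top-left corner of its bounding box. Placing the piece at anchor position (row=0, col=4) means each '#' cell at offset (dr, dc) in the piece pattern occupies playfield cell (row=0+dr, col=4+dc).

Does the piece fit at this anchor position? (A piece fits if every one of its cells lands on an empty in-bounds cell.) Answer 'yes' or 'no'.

Answer: yes

Derivation:
Check each piece cell at anchor (0, 4):
  offset (0,0) -> (0,4): empty -> OK
  offset (1,0) -> (1,4): empty -> OK
  offset (2,0) -> (2,4): empty -> OK
  offset (3,0) -> (3,4): empty -> OK
All cells valid: yes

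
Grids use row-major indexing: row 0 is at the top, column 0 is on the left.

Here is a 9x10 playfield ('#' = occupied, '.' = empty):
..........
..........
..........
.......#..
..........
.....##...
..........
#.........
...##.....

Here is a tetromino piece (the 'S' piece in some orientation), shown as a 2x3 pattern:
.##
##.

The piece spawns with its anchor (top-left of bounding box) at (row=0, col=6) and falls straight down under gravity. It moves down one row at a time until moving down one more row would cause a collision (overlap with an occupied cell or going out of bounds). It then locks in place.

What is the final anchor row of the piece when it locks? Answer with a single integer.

Answer: 1

Derivation:
Spawn at (row=0, col=6). Try each row:
  row 0: fits
  row 1: fits
  row 2: blocked -> lock at row 1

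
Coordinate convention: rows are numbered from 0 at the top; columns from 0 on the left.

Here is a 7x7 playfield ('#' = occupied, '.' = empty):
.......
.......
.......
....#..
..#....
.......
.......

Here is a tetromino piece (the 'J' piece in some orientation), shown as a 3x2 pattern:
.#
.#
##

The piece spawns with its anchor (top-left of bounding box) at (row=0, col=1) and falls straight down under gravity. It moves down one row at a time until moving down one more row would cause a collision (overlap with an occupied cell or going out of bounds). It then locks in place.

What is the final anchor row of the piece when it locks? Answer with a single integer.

Answer: 1

Derivation:
Spawn at (row=0, col=1). Try each row:
  row 0: fits
  row 1: fits
  row 2: blocked -> lock at row 1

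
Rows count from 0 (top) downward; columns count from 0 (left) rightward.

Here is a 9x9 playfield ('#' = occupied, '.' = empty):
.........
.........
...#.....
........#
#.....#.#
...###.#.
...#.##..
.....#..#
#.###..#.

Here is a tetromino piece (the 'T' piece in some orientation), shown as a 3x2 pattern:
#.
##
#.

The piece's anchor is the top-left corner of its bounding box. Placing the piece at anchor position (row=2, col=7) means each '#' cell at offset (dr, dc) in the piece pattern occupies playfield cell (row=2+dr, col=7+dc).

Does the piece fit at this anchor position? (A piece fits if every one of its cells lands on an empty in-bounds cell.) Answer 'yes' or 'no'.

Check each piece cell at anchor (2, 7):
  offset (0,0) -> (2,7): empty -> OK
  offset (1,0) -> (3,7): empty -> OK
  offset (1,1) -> (3,8): occupied ('#') -> FAIL
  offset (2,0) -> (4,7): empty -> OK
All cells valid: no

Answer: no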